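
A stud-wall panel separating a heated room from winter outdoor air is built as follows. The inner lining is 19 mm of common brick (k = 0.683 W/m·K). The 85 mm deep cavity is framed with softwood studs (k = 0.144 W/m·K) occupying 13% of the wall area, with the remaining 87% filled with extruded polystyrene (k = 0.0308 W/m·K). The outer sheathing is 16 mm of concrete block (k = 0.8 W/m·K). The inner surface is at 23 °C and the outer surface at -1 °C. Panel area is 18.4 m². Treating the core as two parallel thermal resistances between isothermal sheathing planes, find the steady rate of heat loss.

Sheathing layers in series; stud and cavity paths in parallel between them.
R_inner = 0.019/(0.683×18.4) = 0.001512 K/W
R_stud  = 0.085/(0.144×0.13×18.4) = 0.2468 K/W
R_cav   = 0.085/(0.0308×0.87×18.4) = 0.1724 K/W
1/R_core = 1/R_stud + 1/R_cav → R_core = 0.1015 K/W
R_outer = 0.016/(0.8×18.4) = 0.001087 K/W
R_total = 0.1041 K/W
Q = ΔT/R_total = 24/0.1041

Q ≈ 231 W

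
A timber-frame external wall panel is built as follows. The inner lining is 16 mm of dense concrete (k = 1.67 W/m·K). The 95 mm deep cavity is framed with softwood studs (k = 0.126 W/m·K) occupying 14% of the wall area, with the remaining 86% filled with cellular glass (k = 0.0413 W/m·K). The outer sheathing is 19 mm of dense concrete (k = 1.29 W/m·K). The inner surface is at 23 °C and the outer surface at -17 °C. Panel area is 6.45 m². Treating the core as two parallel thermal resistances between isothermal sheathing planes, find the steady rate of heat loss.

Sheathing layers in series; stud and cavity paths in parallel between them.
R_inner = 0.016/(1.67×6.45) = 0.001485 K/W
R_stud  = 0.095/(0.126×0.14×6.45) = 0.835 K/W
R_cav   = 0.095/(0.0413×0.86×6.45) = 0.4147 K/W
1/R_core = 1/R_stud + 1/R_cav → R_core = 0.2771 K/W
R_outer = 0.019/(1.29×6.45) = 0.002284 K/W
R_total = 0.2808 K/W
Q = ΔT/R_total = 40/0.2808

Q ≈ 142 W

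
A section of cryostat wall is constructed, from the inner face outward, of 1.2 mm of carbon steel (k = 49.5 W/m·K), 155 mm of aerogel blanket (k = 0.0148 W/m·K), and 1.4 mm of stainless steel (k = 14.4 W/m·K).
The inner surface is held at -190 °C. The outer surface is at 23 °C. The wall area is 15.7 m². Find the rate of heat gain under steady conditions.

Treating each layer as a thermal resistance in series:
R_carbon steel = L/(kA) = 0.0012/(49.5×15.7) = 1.544×10^-6 K/W
R_aerogel blanket = L/(kA) = 0.155/(0.0148×15.7) = 0.6671 K/W
R_stainless steel = L/(kA) = 0.0014/(14.4×15.7) = 6.192×10^-6 K/W
R_total = 0.6671 K/W
Q = ΔT / R_total = 213 / 0.6671

Q ≈ 319 W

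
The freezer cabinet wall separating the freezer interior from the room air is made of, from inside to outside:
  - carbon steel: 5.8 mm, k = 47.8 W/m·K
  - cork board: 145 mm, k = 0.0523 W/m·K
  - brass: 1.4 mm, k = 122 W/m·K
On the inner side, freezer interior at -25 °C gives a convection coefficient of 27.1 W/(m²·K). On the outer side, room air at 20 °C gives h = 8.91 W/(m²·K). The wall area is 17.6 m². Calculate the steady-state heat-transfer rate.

Model the wall as resistances in series:
R_inner film = 1/(h_i·A) = 1/(27.1×17.6) = 0.002097 K/W
R_carbon steel = L/(kA) = 0.0058/(47.8×17.6) = 6.894×10^-6 K/W
R_cork board = L/(kA) = 0.145/(0.0523×17.6) = 0.1575 K/W
R_brass = L/(kA) = 0.0014/(122×17.6) = 6.52×10^-7 K/W
R_outer film = 1/(h_o·A) = 1/(8.91×17.6) = 0.006377 K/W
R_total = 0.166 K/W
Q = ΔT / R_total = 45 / 0.166

Q ≈ 271 W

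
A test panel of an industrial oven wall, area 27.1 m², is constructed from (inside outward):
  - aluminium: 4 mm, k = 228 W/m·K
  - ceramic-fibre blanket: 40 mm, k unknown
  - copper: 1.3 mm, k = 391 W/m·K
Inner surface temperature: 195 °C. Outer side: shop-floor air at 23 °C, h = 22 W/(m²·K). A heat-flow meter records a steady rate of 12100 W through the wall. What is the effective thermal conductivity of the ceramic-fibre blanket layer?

Thermal resistances in series:
R_aluminium = L/(kA) = 0.004/(228×27.1) = 6.474×10^-7 K/W
R_copper = L/(kA) = 0.0013/(391×27.1) = 1.227×10^-7 K/W
R_outer film = 1/(h_o·A) = 1/(22×27.1) = 0.001677 K/W
Sum of known resistances R_other = 0.001678 K/W
Total R = ΔT/Q = 172/12100 = 0.01421 K/W
R_ceramic-fibre blanket = R_total − R_other = 0.01254 K/W
k = L/(R·A) = 0.04/(0.01254×27.1)

k ≈ 0.118 W/(m·K)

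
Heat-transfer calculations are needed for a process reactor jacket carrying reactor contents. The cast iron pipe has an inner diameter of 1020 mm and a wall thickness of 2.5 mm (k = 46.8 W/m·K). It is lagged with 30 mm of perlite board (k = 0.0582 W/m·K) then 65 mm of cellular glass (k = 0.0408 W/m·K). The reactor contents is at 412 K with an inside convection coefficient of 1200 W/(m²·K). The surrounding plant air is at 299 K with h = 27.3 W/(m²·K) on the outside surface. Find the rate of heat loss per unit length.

q′ ≈ 186 W/m

Treating each annulus and film as a series resistance:
R_inner film = 1/(h_i·2πr₁L) = 1/(1200×2π×0.51×1) = 2.601×10^-4 K/W
R_cast iron pipe wall = ln(512.5/510)/(2π×46.8×1) = 1.663×10^-5 K/W
R_perlite board = ln(542.5/512.5)/(2π×0.0582×1) = 0.1556 K/W
R_cellular glass = ln(607.5/542.5)/(2π×0.0408×1) = 0.4414 K/W
R_outer film = 1/(h_o·2πr_oL) = 1/(27.3×2π×0.6075×1) = 0.009596 K/W
R_total = 0.6069 K/W
Q = ΔT/R_total = 113/0.6069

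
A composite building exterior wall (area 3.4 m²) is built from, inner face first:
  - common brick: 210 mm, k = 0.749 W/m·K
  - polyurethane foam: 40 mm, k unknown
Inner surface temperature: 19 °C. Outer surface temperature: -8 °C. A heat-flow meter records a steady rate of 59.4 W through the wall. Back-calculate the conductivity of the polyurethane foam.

k ≈ 0.0316 W/(m·K)

Using the resistance-network approach (series):
R_common brick = L/(kA) = 0.21/(0.749×3.4) = 0.08246 K/W
Sum of known resistances R_other = 0.08246 K/W
Total R = ΔT/Q = 27/59.4 = 0.4545 K/W
R_polyurethane foam = R_total − R_other = 0.3721 K/W
k = L/(R·A) = 0.04/(0.3721×3.4)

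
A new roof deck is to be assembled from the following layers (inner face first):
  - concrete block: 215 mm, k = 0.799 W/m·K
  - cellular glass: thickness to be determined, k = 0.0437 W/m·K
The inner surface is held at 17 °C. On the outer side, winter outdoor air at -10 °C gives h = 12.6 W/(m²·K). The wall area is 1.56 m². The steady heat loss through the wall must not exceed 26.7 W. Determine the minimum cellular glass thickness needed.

L ≈ 53.7 mm

Thermal resistances in series:
R_concrete block = L/(kA) = 0.215/(0.799×1.56) = 0.1725 K/W
R_outer film = 1/(h_o·A) = 1/(12.6×1.56) = 0.05088 K/W
Sum of the known resistances R_other = 0.2234 K/W
Required total resistance R_tot = ΔT/Q_allow = 27/26.7 = 1.011 K/W
R_cellular glass = R_tot − R_other = 0.7879 K/W
L = R·k·A = 0.7879×0.0437×1.56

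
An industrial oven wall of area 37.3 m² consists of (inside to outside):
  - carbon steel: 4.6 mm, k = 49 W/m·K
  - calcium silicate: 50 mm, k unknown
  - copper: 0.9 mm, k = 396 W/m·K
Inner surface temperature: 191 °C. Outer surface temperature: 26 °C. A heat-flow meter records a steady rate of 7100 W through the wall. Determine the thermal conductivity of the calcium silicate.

k ≈ 0.0577 W/(m·K)

Thermal resistances in series:
R_carbon steel = L/(kA) = 0.0046/(49×37.3) = 2.517×10^-6 K/W
R_copper = L/(kA) = 0.0009/(396×37.3) = 6.093×10^-8 K/W
Sum of known resistances R_other = 2.578×10^-6 K/W
Total R = ΔT/Q = 165/7100 = 0.02324 K/W
R_calcium silicate = R_total − R_other = 0.02324 K/W
k = L/(R·A) = 0.05/(0.02324×37.3)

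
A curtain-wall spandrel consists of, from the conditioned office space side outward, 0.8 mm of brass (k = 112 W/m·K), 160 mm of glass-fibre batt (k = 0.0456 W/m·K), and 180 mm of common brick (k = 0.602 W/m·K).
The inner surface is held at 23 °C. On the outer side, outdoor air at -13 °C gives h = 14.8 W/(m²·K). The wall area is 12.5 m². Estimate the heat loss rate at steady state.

Q ≈ 116 W

Thermal resistances in series:
R_brass = L/(kA) = 0.0008/(112×12.5) = 5.714×10^-7 K/W
R_glass-fibre batt = L/(kA) = 0.16/(0.0456×12.5) = 0.2807 K/W
R_common brick = L/(kA) = 0.18/(0.602×12.5) = 0.02392 K/W
R_outer film = 1/(h_o·A) = 1/(14.8×12.5) = 0.005405 K/W
R_total = 0.31 K/W
Q = ΔT / R_total = 36 / 0.31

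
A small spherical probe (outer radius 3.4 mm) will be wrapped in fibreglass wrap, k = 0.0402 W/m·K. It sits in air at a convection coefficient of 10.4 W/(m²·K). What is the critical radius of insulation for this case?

For a sphere r_cr = 2k/h = 2×0.0402/10.4
r_cr = 7.73 mm; since the bare radius (3.4 mm) is below r_cr, adding a thin layer of insulation will *increase* heat loss.

r_cr ≈ 7.73 mm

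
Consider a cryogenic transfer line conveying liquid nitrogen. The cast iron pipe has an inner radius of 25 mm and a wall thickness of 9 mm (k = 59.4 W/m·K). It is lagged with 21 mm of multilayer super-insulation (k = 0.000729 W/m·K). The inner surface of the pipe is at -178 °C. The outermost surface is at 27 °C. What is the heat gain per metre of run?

q′ ≈ 1.95 W/m

Per-layer cylindrical resistances, series-summed:
R_cast iron pipe wall = ln(34/25)/(2π×59.4×1) = 8.239×10^-4 K/W
R_multilayer super-insulation = ln(55/34)/(2π×0.000729×1) = 105 K/W
R_total = 105 K/W
Q = ΔT/R_total = 205/105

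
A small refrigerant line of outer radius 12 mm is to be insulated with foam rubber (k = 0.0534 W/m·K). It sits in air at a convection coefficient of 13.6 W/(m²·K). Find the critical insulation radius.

For a cylinder r_cr = k/h = 0.0534/13.6
r_cr = 3.93 mm; since the bare radius (12 mm) is above r_cr, any added insulation will reduce heat loss.

r_cr ≈ 3.93 mm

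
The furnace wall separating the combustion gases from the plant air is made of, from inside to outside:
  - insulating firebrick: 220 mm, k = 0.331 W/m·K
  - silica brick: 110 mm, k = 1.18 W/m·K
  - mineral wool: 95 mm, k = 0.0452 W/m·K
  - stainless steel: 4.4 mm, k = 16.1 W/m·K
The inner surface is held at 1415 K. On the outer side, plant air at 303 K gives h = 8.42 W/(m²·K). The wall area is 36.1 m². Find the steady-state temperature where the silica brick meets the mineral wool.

T ≈ 1130 K

Using the resistance-network approach (series):
R_insulating firebrick = L/(kA) = 0.22/(0.331×36.1) = 0.01841 K/W
R_silica brick = L/(kA) = 0.11/(1.18×36.1) = 0.002582 K/W
R_mineral wool = L/(kA) = 0.095/(0.0452×36.1) = 0.05822 K/W
R_stainless steel = L/(kA) = 0.0044/(16.1×36.1) = 7.57×10^-6 K/W
R_outer film = 1/(h_o·A) = 1/(8.42×36.1) = 0.00329 K/W
R_total = 0.08251 K/W;  Q = ΔT/R_total = 1112/0.08251 = 13480 W
T_interface = T_inner − Q·ΣR(inner→interface) = 1415 − 13500×0.02099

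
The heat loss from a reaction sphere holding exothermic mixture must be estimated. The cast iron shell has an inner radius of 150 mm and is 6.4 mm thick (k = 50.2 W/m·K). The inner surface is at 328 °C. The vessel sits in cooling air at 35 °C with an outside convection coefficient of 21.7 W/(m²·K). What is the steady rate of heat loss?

Q ≈ 1950 W

For a spherical shell R = (1/r₁ − 1/r₂)/(4πk); film R = 1/(h·4πr²). In series:
R_cast iron shell = (1/0.15 − 1/0.1564)/(4π×50.2) = 4.325×10^-4 K/W
R_outer film = 1/(h·4πr_o²) = 1/(21.7×4π×0.1564²) = 0.1499 K/W
R_total = 0.1504 K/W
Q = ΔT/R_total = 293/0.1504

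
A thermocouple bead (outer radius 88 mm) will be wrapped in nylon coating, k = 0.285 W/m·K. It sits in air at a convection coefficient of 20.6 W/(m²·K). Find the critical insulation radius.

For a sphere r_cr = 2k/h = 2×0.285/20.6
r_cr = 27.7 mm; since the bare radius (88 mm) is above r_cr, any added insulation will reduce heat loss.

r_cr ≈ 27.7 mm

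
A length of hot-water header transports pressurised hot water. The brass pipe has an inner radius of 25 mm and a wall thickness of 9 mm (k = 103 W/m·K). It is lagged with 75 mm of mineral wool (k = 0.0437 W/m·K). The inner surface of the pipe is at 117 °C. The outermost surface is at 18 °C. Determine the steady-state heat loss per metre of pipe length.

q′ ≈ 23.3 W/m

Per-layer cylindrical resistances, series-summed:
R_brass pipe wall = ln(34/25)/(2π×103×1) = 4.751×10^-4 K/W
R_mineral wool = ln(109/34)/(2π×0.0437×1) = 4.243 K/W
R_total = 4.243 K/W
Q = ΔT/R_total = 99/4.243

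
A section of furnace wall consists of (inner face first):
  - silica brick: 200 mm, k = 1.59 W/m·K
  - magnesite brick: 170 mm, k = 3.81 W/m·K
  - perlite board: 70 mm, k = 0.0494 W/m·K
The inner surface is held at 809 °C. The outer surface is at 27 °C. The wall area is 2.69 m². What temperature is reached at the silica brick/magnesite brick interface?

Series thermal resistances:
R_silica brick = L/(kA) = 0.2/(1.59×2.69) = 0.04676 K/W
R_magnesite brick = L/(kA) = 0.17/(3.81×2.69) = 0.01659 K/W
R_perlite board = L/(kA) = 0.07/(0.0494×2.69) = 0.5268 K/W
R_total = 0.5901 K/W;  Q = ΔT/R_total = 782/0.5901 = 1325 W
T_interface = T_inner − Q·ΣR(inner→interface) = 809 − 1330×0.04676

T ≈ 747 °C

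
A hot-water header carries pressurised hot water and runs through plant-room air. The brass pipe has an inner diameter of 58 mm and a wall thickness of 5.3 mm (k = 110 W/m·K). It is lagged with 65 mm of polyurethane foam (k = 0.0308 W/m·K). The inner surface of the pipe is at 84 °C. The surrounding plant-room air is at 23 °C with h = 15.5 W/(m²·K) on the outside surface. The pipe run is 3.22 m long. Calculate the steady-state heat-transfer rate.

Cylindrical conduction, so R = ln(r₂/r₁)/(2πkL) per layer, in series:
R_brass pipe wall = ln(34.3/29)/(2π×110×3.22) = 7.542×10^-5 K/W
R_polyurethane foam = ln(99.3/34.3)/(2π×0.0308×3.22) = 1.706 K/W
R_outer film = 1/(h_o·2πr_oL) = 1/(15.5×2π×0.0993×3.22) = 0.03211 K/W
R_total = 1.738 K/W
Q = ΔT/R_total = 61/1.738

Q ≈ 35.1 W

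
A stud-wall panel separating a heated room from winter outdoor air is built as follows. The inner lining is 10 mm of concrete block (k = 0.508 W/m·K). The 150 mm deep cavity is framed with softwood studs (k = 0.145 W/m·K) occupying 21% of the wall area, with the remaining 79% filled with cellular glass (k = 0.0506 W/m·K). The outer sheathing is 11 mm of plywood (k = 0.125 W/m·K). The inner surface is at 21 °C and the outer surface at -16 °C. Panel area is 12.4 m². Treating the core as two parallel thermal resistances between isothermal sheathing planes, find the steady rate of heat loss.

Sheathing layers in series; stud and cavity paths in parallel between them.
R_inner = 0.01/(0.508×12.4) = 0.001588 K/W
R_stud  = 0.15/(0.145×0.21×12.4) = 0.3973 K/W
R_cav   = 0.15/(0.0506×0.79×12.4) = 0.3026 K/W
1/R_core = 1/R_stud + 1/R_cav → R_core = 0.1718 K/W
R_outer = 0.011/(0.125×12.4) = 0.007097 K/W
R_total = 0.1805 K/W
Q = ΔT/R_total = 37/0.1805

Q ≈ 205 W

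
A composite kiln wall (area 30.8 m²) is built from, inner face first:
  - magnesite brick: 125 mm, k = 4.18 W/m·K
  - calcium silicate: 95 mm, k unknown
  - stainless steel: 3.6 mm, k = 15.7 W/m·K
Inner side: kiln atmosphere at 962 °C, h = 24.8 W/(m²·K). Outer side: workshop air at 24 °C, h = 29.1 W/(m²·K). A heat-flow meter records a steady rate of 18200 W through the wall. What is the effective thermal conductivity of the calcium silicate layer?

k ≈ 0.0641 W/(m·K)

Treating each layer as a thermal resistance in series:
R_inner film = 1/(h_i·A) = 1/(24.8×30.8) = 0.001309 K/W
R_magnesite brick = L/(kA) = 0.125/(4.18×30.8) = 9.709×10^-4 K/W
R_stainless steel = L/(kA) = 0.0036/(15.7×30.8) = 7.445×10^-6 K/W
R_outer film = 1/(h_o·A) = 1/(29.1×30.8) = 0.001116 K/W
Sum of known resistances R_other = 0.003403 K/W
Total R = ΔT/Q = 938/18200 = 0.05154 K/W
R_calcium silicate = R_total − R_other = 0.04814 K/W
k = L/(R·A) = 0.095/(0.04814×30.8)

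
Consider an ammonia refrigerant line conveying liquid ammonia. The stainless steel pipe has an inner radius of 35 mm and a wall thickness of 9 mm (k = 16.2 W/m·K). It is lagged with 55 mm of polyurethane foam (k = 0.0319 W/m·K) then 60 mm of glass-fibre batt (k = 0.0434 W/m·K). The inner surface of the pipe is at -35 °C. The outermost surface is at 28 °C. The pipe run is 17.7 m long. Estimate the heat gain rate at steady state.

Cylindrical conduction, so R = ln(r₂/r₁)/(2πkL) per layer, in series:
R_stainless steel pipe wall = ln(44/35)/(2π×16.2×17.7) = 1.27×10^-4 K/W
R_polyurethane foam = ln(99/44)/(2π×0.0319×17.7) = 0.2286 K/W
R_glass-fibre batt = ln(159/99)/(2π×0.0434×17.7) = 0.09816 K/W
R_total = 0.3269 K/W
Q = ΔT/R_total = 63/0.3269

Q ≈ 193 W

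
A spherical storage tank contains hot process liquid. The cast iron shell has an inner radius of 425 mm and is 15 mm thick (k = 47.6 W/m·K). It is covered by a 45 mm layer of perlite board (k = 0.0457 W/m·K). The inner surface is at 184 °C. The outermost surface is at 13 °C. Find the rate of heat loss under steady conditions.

For a spherical shell R = (1/r₁ − 1/r₂)/(4πk); film R = 1/(h·4πr²). In series:
R_cast iron shell = (1/0.425 − 1/0.44)/(4π×47.6) = 1.341×10^-4 K/W
R_perlite board = (1/0.44 − 1/0.485)/(4π×0.0457) = 0.3672 K/W
R_total = 0.3673 K/W
Q = ΔT/R_total = 171/0.3673

Q ≈ 466 W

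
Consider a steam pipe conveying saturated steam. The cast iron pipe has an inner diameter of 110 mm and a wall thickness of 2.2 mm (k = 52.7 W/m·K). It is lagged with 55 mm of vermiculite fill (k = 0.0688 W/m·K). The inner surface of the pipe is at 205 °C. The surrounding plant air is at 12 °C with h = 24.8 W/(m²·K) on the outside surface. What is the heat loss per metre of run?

Per-layer cylindrical resistances, series-summed:
R_cast iron pipe wall = ln(57.2/55)/(2π×52.7×1) = 1.184×10^-4 K/W
R_vermiculite fill = ln(112.2/57.2)/(2π×0.0688×1) = 1.559 K/W
R_outer film = 1/(h_o·2πr_oL) = 1/(24.8×2π×0.1122×1) = 0.0572 K/W
R_total = 1.616 K/W
Q = ΔT/R_total = 193/1.616

q′ ≈ 119 W/m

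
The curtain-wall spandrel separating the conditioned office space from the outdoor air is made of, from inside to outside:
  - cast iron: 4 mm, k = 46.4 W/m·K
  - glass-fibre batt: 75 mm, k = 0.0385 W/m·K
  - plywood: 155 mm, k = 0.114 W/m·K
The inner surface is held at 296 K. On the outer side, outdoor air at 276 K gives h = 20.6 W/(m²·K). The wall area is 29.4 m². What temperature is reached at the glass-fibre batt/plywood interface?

T ≈ 284 K

Series thermal resistances:
R_cast iron = L/(kA) = 0.004/(46.4×29.4) = 2.932×10^-6 K/W
R_glass-fibre batt = L/(kA) = 0.075/(0.0385×29.4) = 0.06626 K/W
R_plywood = L/(kA) = 0.155/(0.114×29.4) = 0.04625 K/W
R_outer film = 1/(h_o·A) = 1/(20.6×29.4) = 0.001651 K/W
R_total = 0.1142 K/W;  Q = ΔT/R_total = 20/0.1142 = 175.2 W
T_interface = T_inner − Q·ΣR(inner→interface) = 296 − 175×0.06626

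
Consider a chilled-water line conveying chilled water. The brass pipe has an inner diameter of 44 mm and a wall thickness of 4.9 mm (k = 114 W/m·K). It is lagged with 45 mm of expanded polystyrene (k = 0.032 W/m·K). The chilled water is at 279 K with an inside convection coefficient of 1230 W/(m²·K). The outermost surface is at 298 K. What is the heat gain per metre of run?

q′ ≈ 3.88 W/m

Per-layer cylindrical resistances, series-summed:
R_inner film = 1/(h_i·2πr₁L) = 1/(1230×2π×0.022×1) = 0.005882 K/W
R_brass pipe wall = ln(26.9/22)/(2π×114×1) = 2.807×10^-4 K/W
R_expanded polystyrene = ln(71.9/26.9)/(2π×0.032×1) = 4.89 K/W
R_total = 4.896 K/W
Q = ΔT/R_total = 19/4.896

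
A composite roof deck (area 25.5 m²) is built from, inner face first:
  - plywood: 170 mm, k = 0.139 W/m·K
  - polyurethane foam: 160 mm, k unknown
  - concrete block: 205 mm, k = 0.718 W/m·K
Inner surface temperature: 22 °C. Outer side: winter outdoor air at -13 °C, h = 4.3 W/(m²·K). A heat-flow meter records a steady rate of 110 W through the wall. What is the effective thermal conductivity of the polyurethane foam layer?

k ≈ 0.0251 W/(m·K)

Treating each layer as a thermal resistance in series:
R_plywood = L/(kA) = 0.17/(0.139×25.5) = 0.04796 K/W
R_concrete block = L/(kA) = 0.205/(0.718×25.5) = 0.0112 K/W
R_outer film = 1/(h_o·A) = 1/(4.3×25.5) = 0.00912 K/W
Sum of known resistances R_other = 0.06828 K/W
Total R = ΔT/Q = 35/110 = 0.3182 K/W
R_polyurethane foam = R_total − R_other = 0.2499 K/W
k = L/(R·A) = 0.16/(0.2499×25.5)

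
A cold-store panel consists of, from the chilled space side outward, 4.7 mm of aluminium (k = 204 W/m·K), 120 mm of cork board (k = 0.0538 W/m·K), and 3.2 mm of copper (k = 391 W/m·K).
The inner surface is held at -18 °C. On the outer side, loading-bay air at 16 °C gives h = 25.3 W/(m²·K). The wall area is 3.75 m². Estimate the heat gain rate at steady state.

Q ≈ 56.2 W

Using the resistance-network approach (series):
R_aluminium = L/(kA) = 0.0047/(204×3.75) = 6.144×10^-6 K/W
R_cork board = L/(kA) = 0.12/(0.0538×3.75) = 0.5948 K/W
R_copper = L/(kA) = 0.0032/(391×3.75) = 2.182×10^-6 K/W
R_outer film = 1/(h_o·A) = 1/(25.3×3.75) = 0.01054 K/W
R_total = 0.6053 K/W
Q = ΔT / R_total = 34 / 0.6053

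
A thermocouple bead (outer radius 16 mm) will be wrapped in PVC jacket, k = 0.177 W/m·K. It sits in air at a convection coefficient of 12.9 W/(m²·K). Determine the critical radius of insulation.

For a sphere r_cr = 2k/h = 2×0.177/12.9
r_cr = 27.4 mm; since the bare radius (16 mm) is below r_cr, adding a thin layer of insulation will *increase* heat loss.

r_cr ≈ 27.4 mm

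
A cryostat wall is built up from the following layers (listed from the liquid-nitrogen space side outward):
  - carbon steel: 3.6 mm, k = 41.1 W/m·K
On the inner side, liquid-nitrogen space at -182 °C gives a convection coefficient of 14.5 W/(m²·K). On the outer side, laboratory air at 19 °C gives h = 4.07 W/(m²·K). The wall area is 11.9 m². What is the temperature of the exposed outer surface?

T ≈ -138 °C

Using the resistance-network approach (series):
R_inner film = 1/(h_i·A) = 1/(14.5×11.9) = 0.005795 K/W
R_carbon steel = L/(kA) = 0.0036/(41.1×11.9) = 7.361×10^-6 K/W
R_outer film = 1/(h_o·A) = 1/(4.07×11.9) = 0.02065 K/W
R_total = 0.02645 K/W;  Q = ΔT/R_total = 201/0.02645 = 7599 W
T_interface = T_inner + Q·ΣR(inner→interface) = -182 + 7600×0.005803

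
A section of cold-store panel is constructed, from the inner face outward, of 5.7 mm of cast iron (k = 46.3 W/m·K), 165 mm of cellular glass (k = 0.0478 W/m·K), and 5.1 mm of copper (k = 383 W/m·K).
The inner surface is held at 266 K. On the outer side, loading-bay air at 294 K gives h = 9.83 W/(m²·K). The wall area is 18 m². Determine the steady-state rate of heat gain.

Treating each layer as a thermal resistance in series:
R_cast iron = L/(kA) = 0.0057/(46.3×18) = 6.839×10^-6 K/W
R_cellular glass = L/(kA) = 0.165/(0.0478×18) = 0.1918 K/W
R_copper = L/(kA) = 0.0051/(383×18) = 7.398×10^-7 K/W
R_outer film = 1/(h_o·A) = 1/(9.83×18) = 0.005652 K/W
R_total = 0.1974 K/W
Q = ΔT / R_total = 28 / 0.1974

Q ≈ 142 W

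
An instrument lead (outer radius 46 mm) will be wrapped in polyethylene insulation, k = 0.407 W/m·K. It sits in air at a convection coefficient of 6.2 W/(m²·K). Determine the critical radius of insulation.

For a cylinder r_cr = k/h = 0.407/6.2
r_cr = 65.6 mm; since the bare radius (46 mm) is below r_cr, adding a thin layer of insulation will *increase* heat loss.

r_cr ≈ 65.6 mm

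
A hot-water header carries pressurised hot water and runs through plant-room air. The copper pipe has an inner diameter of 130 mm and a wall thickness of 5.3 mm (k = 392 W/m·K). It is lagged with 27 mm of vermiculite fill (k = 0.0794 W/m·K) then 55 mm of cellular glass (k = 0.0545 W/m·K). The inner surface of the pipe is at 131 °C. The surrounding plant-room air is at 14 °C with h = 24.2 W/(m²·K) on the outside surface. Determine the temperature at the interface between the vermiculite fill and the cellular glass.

For a radial system each layer contributes R = ln(r_out/r_in)/(2πkL); films add R = 1/(hA).
R_copper pipe wall = ln(70.3/65)/(2π×392×1) = 3.182×10^-5 K/W
R_vermiculite fill = ln(97.3/70.3)/(2π×0.0794×1) = 0.6515 K/W
R_cellular glass = ln(152.3/97.3)/(2π×0.0545×1) = 1.308 K/W
R_outer film = 1/(h_o·2πr_oL) = 1/(24.2×2π×0.1523×1) = 0.04318 K/W
R_total = 2.003 K/W
Q = ΔT/R_total = 117/2.003
Q = 58.4 W/m
T_interface = T_inner − Q·ΣR(inner→interface) = 131 − 58.4×0.6515

T ≈ 92.9 °C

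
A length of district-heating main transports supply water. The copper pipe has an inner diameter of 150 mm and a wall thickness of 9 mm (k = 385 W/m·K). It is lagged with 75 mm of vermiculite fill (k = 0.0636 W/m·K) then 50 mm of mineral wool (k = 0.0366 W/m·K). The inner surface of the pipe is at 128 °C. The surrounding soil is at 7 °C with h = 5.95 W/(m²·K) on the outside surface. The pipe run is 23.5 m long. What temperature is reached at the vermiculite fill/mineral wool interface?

T ≈ 61.7 °C

Radial resistances (cylindrical: R_cond = ln(r_o/r_i)/(2πkL), R_conv = 1/(h·2πrL)):
R_copper pipe wall = ln(84/75)/(2π×385×23.5) = 1.994×10^-6 K/W
R_vermiculite fill = ln(159/84)/(2π×0.0636×23.5) = 0.06795 K/W
R_mineral wool = ln(209/159)/(2π×0.0366×23.5) = 0.0506 K/W
R_outer film = 1/(h_o·2πr_oL) = 1/(5.95×2π×0.209×23.5) = 0.005446 K/W
R_total = 0.124 K/W
Q = ΔT/R_total = 121/0.124
Q = 976 W
T_interface = T_inner − Q·ΣR(inner→interface) = 128 − 976×0.06795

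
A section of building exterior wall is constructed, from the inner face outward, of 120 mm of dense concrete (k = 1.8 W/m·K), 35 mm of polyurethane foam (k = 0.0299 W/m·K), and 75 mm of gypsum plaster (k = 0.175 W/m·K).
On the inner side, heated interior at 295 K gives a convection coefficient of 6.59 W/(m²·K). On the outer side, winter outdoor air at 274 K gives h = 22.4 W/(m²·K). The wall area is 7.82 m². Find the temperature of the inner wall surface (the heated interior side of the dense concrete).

Model the wall as resistances in series:
R_inner film = 1/(h_i·A) = 1/(6.59×7.82) = 0.0194 K/W
R_dense concrete = L/(kA) = 0.12/(1.8×7.82) = 0.008525 K/W
R_polyurethane foam = L/(kA) = 0.035/(0.0299×7.82) = 0.1497 K/W
R_gypsum plaster = L/(kA) = 0.075/(0.175×7.82) = 0.0548 K/W
R_outer film = 1/(h_o·A) = 1/(22.4×7.82) = 0.005709 K/W
R_total = 0.2381 K/W;  Q = ΔT/R_total = 21/0.2381 = 88.19 W
T_interface = T_inner − Q·ΣR(inner→interface) = 295 − 88.2×0.0194

T ≈ 293 K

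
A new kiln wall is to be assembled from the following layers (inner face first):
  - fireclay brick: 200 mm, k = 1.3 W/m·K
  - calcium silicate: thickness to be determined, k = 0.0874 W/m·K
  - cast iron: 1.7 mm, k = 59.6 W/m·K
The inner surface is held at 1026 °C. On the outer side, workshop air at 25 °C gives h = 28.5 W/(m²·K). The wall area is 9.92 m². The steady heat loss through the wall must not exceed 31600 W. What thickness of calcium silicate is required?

L ≈ 10.9 mm

Treating each layer as a thermal resistance in series:
R_fireclay brick = L/(kA) = 0.2/(1.3×9.92) = 0.01551 K/W
R_cast iron = L/(kA) = 0.0017/(59.6×9.92) = 2.875×10^-6 K/W
R_outer film = 1/(h_o·A) = 1/(28.5×9.92) = 0.003537 K/W
Sum of the known resistances R_other = 0.01905 K/W
Required total resistance R_tot = ΔT/Q_allow = 1001/31600 = 0.03168 K/W
R_calcium silicate = R_tot − R_other = 0.01263 K/W
L = R·k·A = 0.01263×0.0874×9.92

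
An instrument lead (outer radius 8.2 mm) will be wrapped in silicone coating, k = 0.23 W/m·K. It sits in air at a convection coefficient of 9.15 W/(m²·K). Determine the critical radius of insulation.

r_cr ≈ 25.1 mm

For a cylinder r_cr = k/h = 0.23/9.15
r_cr = 25.1 mm; since the bare radius (8.2 mm) is below r_cr, adding a thin layer of insulation will *increase* heat loss.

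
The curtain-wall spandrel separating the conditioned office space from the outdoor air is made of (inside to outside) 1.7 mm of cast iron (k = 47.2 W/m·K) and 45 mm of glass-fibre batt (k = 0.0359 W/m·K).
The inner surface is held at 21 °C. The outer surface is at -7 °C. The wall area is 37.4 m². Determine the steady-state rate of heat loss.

Series thermal resistances:
R_cast iron = L/(kA) = 0.0017/(47.2×37.4) = 9.63×10^-7 K/W
R_glass-fibre batt = L/(kA) = 0.045/(0.0359×37.4) = 0.03352 K/W
R_total = 0.03352 K/W
Q = ΔT / R_total = 28 / 0.03352

Q ≈ 835 W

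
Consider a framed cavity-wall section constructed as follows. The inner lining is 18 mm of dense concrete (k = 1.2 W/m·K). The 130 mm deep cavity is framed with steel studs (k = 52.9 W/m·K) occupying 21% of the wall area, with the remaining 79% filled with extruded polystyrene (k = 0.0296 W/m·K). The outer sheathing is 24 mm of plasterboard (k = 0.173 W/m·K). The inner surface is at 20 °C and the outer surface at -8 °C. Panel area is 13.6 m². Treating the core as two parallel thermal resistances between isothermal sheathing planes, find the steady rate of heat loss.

Q ≈ 2300 W

Sheathing layers in series; stud and cavity paths in parallel between them.
R_inner = 0.018/(1.2×13.6) = 0.001103 K/W
R_stud  = 0.13/(52.9×0.21×13.6) = 8.605×10^-4 K/W
R_cav   = 0.13/(0.0296×0.79×13.6) = 0.4088 K/W
1/R_core = 1/R_stud + 1/R_cav → R_core = 8.587×10^-4 K/W
R_outer = 0.024/(0.173×13.6) = 0.0102 K/W
R_total = 0.01216 K/W
Q = ΔT/R_total = 28/0.01216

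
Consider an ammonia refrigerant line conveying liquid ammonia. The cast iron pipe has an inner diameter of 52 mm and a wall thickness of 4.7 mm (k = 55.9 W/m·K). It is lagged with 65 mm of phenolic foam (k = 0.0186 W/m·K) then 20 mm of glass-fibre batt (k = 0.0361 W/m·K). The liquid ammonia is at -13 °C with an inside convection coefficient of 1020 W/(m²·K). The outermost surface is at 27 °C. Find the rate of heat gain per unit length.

Per-layer cylindrical resistances, series-summed:
R_inner film = 1/(h_i·2πr₁L) = 1/(1020×2π×0.026×1) = 0.006001 K/W
R_cast iron pipe wall = ln(30.7/26)/(2π×55.9×1) = 4.731×10^-4 K/W
R_phenolic foam = ln(95.7/30.7)/(2π×0.0186×1) = 9.729 K/W
R_glass-fibre batt = ln(115.7/95.7)/(2π×0.0361×1) = 0.8367 K/W
R_total = 10.57 K/W
Q = ΔT/R_total = 40/10.57

q′ ≈ 3.78 W/m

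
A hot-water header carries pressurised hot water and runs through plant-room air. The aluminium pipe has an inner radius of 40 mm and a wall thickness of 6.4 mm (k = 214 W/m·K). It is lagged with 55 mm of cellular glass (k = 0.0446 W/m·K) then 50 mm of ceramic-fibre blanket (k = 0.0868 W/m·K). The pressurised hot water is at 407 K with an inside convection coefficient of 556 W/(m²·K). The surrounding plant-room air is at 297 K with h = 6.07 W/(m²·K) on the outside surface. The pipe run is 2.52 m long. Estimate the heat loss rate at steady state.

Q ≈ 74.8 W

For a radial system each layer contributes R = ln(r_out/r_in)/(2πkL); films add R = 1/(hA).
R_inner film = 1/(h_i·2πr₁L) = 1/(556×2π×0.04×2.52) = 0.00284 K/W
R_aluminium pipe wall = ln(46.4/40)/(2π×214×2.52) = 4.38×10^-5 K/W
R_cellular glass = ln(101.4/46.4)/(2π×0.0446×2.52) = 1.107 K/W
R_ceramic-fibre blanket = ln(151.4/101.4)/(2π×0.0868×2.52) = 0.2917 K/W
R_outer film = 1/(h_o·2πr_oL) = 1/(6.07×2π×0.1514×2.52) = 0.06872 K/W
R_total = 1.47 K/W
Q = ΔT/R_total = 110/1.47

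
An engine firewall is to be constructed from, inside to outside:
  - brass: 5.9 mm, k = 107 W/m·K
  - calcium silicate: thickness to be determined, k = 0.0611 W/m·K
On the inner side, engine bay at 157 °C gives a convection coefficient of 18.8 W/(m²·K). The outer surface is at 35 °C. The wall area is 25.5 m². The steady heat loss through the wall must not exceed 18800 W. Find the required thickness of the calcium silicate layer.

Using the resistance-network approach (series):
R_inner film = 1/(h_i·A) = 1/(18.8×25.5) = 0.002086 K/W
R_brass = L/(kA) = 0.0059/(107×25.5) = 2.162×10^-6 K/W
Sum of the known resistances R_other = 0.002088 K/W
Required total resistance R_tot = ΔT/Q_allow = 122/18800 = 0.006489 K/W
R_calcium silicate = R_tot − R_other = 0.004401 K/W
L = R·k·A = 0.004401×0.0611×25.5

L ≈ 6.86 mm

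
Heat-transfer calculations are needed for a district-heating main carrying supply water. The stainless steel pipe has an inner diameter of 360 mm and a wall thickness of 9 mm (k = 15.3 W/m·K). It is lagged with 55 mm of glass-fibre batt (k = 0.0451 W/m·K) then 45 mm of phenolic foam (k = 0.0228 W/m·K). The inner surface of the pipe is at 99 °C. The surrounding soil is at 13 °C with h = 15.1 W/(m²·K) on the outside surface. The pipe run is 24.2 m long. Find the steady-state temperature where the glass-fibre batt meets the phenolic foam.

T ≈ 62.4 °C

Cylindrical conduction, so R = ln(r₂/r₁)/(2πkL) per layer, in series:
R_stainless steel pipe wall = ln(189/180)/(2π×15.3×24.2) = 2.097×10^-5 K/W
R_glass-fibre batt = ln(244/189)/(2π×0.0451×24.2) = 0.03725 K/W
R_phenolic foam = ln(289/244)/(2π×0.0228×24.2) = 0.04882 K/W
R_outer film = 1/(h_o·2πr_oL) = 1/(15.1×2π×0.289×24.2) = 0.001507 K/W
R_total = 0.0876 K/W
Q = ΔT/R_total = 86/0.0876
Q = 982 W
T_interface = T_inner − Q·ΣR(inner→interface) = 99 − 982×0.03727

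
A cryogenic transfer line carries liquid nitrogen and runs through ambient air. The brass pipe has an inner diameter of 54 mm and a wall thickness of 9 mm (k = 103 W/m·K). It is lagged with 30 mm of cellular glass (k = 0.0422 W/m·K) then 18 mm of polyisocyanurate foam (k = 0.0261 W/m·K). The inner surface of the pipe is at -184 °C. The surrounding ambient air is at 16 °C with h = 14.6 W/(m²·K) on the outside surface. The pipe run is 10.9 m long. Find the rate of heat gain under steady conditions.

Q ≈ 561 W

Per-layer cylindrical resistances, series-summed:
R_brass pipe wall = ln(36/27)/(2π×103×10.9) = 4.078×10^-5 K/W
R_cellular glass = ln(66/36)/(2π×0.0422×10.9) = 0.2097 K/W
R_polyisocyanurate foam = ln(84/66)/(2π×0.0261×10.9) = 0.1349 K/W
R_outer film = 1/(h_o·2πr_oL) = 1/(14.6×2π×0.084×10.9) = 0.01191 K/W
R_total = 0.3566 K/W
Q = ΔT/R_total = 200/0.3566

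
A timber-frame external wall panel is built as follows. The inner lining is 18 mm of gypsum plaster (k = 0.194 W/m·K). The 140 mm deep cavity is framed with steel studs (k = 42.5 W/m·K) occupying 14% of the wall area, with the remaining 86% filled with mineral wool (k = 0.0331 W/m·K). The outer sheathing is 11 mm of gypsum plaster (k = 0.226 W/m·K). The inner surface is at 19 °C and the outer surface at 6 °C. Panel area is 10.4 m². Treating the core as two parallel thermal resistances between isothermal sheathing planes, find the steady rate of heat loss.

Sheathing layers in series; stud and cavity paths in parallel between them.
R_inner = 0.018/(0.194×10.4) = 0.008921 K/W
R_stud  = 0.14/(42.5×0.14×10.4) = 0.002262 K/W
R_cav   = 0.14/(0.0331×0.86×10.4) = 0.4729 K/W
1/R_core = 1/R_stud + 1/R_cav → R_core = 0.002252 K/W
R_outer = 0.011/(0.226×10.4) = 0.00468 K/W
R_total = 0.01585 K/W
Q = ΔT/R_total = 13/0.01585

Q ≈ 820 W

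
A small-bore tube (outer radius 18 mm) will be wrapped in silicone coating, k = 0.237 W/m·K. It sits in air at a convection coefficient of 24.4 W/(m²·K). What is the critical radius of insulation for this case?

r_cr ≈ 9.71 mm

For a cylinder r_cr = k/h = 0.237/24.4
r_cr = 9.71 mm; since the bare radius (18 mm) is above r_cr, any added insulation will reduce heat loss.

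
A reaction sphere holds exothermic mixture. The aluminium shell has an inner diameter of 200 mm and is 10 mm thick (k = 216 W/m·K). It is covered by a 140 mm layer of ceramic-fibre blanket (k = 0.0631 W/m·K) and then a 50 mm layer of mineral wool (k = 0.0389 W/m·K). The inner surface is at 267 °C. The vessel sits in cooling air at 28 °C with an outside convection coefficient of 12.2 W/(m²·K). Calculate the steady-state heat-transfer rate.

Q ≈ 30.4 W

Radial (spherical) resistances in series:
R_aluminium shell = (1/0.1 − 1/0.11)/(4π×216) = 3.349×10^-4 K/W
R_ceramic-fibre blanket = (1/0.11 − 1/0.25)/(4π×0.0631) = 6.42 K/W
R_mineral wool = (1/0.25 − 1/0.3)/(4π×0.0389) = 1.364 K/W
R_outer film = 1/(h·4πr_o²) = 1/(12.2×4π×0.3²) = 0.07247 K/W
R_total = 7.857 K/W
Q = ΔT/R_total = 239/7.857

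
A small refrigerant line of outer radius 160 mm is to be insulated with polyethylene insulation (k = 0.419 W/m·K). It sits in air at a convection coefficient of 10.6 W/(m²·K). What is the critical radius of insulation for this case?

r_cr ≈ 39.5 mm

For a cylinder r_cr = k/h = 0.419/10.6
r_cr = 39.5 mm; since the bare radius (160 mm) is above r_cr, any added insulation will reduce heat loss.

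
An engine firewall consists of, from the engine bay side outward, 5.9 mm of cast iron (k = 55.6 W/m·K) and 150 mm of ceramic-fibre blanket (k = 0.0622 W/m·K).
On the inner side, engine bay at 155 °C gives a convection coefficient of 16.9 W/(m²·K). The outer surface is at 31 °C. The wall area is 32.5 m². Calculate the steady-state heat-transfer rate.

Q ≈ 1630 W

Series thermal resistances:
R_inner film = 1/(h_i·A) = 1/(16.9×32.5) = 0.001821 K/W
R_cast iron = L/(kA) = 0.0059/(55.6×32.5) = 3.265×10^-6 K/W
R_ceramic-fibre blanket = L/(kA) = 0.15/(0.0622×32.5) = 0.0742 K/W
R_total = 0.07603 K/W
Q = ΔT / R_total = 124 / 0.07603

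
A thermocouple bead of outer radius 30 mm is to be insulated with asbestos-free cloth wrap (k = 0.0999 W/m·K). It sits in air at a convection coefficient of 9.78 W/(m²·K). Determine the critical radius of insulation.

For a sphere r_cr = 2k/h = 2×0.0999/9.78
r_cr = 20.4 mm; since the bare radius (30 mm) is above r_cr, any added insulation will reduce heat loss.

r_cr ≈ 20.4 mm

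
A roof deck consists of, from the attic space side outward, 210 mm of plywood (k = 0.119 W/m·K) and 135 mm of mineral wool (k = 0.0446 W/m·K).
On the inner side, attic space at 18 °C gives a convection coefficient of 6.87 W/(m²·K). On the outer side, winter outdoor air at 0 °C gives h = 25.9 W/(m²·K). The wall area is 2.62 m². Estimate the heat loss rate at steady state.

Using the resistance-network approach (series):
R_inner film = 1/(h_i·A) = 1/(6.87×2.62) = 0.05556 K/W
R_plywood = L/(kA) = 0.21/(0.119×2.62) = 0.6736 K/W
R_mineral wool = L/(kA) = 0.135/(0.0446×2.62) = 1.155 K/W
R_outer film = 1/(h_o·A) = 1/(25.9×2.62) = 0.01474 K/W
R_total = 1.899 K/W
Q = ΔT / R_total = 18 / 1.899

Q ≈ 9.48 W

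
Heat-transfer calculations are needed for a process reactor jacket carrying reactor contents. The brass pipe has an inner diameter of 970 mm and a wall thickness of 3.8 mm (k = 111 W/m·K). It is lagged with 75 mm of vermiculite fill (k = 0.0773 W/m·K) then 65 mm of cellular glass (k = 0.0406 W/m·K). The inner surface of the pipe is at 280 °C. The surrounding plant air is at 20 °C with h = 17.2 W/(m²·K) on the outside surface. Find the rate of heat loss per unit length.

Per-layer cylindrical resistances, series-summed:
R_brass pipe wall = ln(488.8/485)/(2π×111×1) = 1.119×10^-5 K/W
R_vermiculite fill = ln(563.8/488.8)/(2π×0.0773×1) = 0.2939 K/W
R_cellular glass = ln(628.8/563.8)/(2π×0.0406×1) = 0.4277 K/W
R_outer film = 1/(h_o·2πr_oL) = 1/(17.2×2π×0.6288×1) = 0.01472 K/W
R_total = 0.7364 K/W
Q = ΔT/R_total = 260/0.7364

q′ ≈ 353 W/m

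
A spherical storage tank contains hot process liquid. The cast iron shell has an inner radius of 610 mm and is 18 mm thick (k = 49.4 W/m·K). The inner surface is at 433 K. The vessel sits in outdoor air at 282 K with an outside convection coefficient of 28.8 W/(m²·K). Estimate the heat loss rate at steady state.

Q ≈ 21300 W

Spherical conduction: R = (1/r_in − 1/r_out)/(4πk) per layer; series-sum.
R_cast iron shell = (1/0.61 − 1/0.628)/(4π×49.4) = 7.569×10^-5 K/W
R_outer film = 1/(h·4πr_o²) = 1/(28.8×4π×0.628²) = 0.007006 K/W
R_total = 0.007082 K/W
Q = ΔT/R_total = 151/0.007082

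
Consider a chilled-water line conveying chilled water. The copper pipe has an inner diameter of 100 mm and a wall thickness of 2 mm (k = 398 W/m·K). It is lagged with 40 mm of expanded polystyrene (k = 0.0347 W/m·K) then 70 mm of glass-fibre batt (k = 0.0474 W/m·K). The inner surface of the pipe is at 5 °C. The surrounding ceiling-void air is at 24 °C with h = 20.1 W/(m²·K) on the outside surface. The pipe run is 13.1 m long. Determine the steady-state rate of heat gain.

Radial resistances (cylindrical: R_cond = ln(r_o/r_i)/(2πkL), R_conv = 1/(h·2πrL)):
R_copper pipe wall = ln(52/50)/(2π×398×13.1) = 1.197×10^-6 K/W
R_expanded polystyrene = ln(92/52)/(2π×0.0347×13.1) = 0.1998 K/W
R_glass-fibre batt = ln(162/92)/(2π×0.0474×13.1) = 0.145 K/W
R_outer film = 1/(h_o·2πr_oL) = 1/(20.1×2π×0.162×13.1) = 0.003731 K/W
R_total = 0.3485 K/W
Q = ΔT/R_total = 19/0.3485

Q ≈ 54.5 W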